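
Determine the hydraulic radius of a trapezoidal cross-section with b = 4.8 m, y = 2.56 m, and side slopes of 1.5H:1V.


For a trapezoidal section with side slope z:
A = (b + z*y)*y = (4.8 + 1.5*2.56)*2.56 = 22.118 m^2.
P = b + 2*y*sqrt(1 + z^2) = 4.8 + 2*2.56*sqrt(1 + 1.5^2) = 14.03 m.
R = A/P = 22.118 / 14.03 = 1.5765 m.

1.5765


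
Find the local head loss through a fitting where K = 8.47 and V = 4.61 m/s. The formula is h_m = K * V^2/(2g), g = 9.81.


Minor loss formula: h_m = K * V^2/(2g).
V^2 = 4.61^2 = 21.2521.
V^2/(2g) = 21.2521 / 19.62 = 1.0832 m.
h_m = 8.47 * 1.0832 = 9.1746 m.

9.1746


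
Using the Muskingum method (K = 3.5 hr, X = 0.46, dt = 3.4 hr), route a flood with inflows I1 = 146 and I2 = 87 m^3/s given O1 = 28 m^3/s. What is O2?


Muskingum coefficients:
denom = 2*K*(1-X) + dt = 2*3.5*(1-0.46) + 3.4 = 7.18.
C0 = (dt - 2*K*X)/denom = (3.4 - 2*3.5*0.46)/7.18 = 0.0251.
C1 = (dt + 2*K*X)/denom = (3.4 + 2*3.5*0.46)/7.18 = 0.922.
C2 = (2*K*(1-X) - dt)/denom = 0.0529.
O2 = C0*I2 + C1*I1 + C2*O1
   = 0.0251*87 + 0.922*146 + 0.0529*28
   = 138.28 m^3/s.

138.28


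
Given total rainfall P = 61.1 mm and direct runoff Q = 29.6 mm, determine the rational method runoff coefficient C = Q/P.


The runoff coefficient C = runoff depth / rainfall depth.
C = 29.6 / 61.1
  = 0.4845.

0.4845


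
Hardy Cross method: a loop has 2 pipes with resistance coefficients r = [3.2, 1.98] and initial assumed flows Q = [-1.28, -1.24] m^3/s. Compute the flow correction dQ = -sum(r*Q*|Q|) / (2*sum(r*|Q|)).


Numerator terms (r*Q*|Q|): 3.2*-1.28*|-1.28| = -5.2429; 1.98*-1.24*|-1.24| = -3.0444.
Sum of numerator = -8.2873.
Denominator terms (r*|Q|): 3.2*|-1.28| = 4.096; 1.98*|-1.24| = 2.4552.
2 * sum of denominator = 2 * 6.5512 = 13.1024.
dQ = --8.2873 / 13.1024 = 0.6325 m^3/s.

0.6325


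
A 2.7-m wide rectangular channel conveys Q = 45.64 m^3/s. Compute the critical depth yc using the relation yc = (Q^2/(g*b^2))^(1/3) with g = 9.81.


Using yc = (Q^2 / (g * b^2))^(1/3):
Q^2 = 45.64^2 = 2083.01.
g * b^2 = 9.81 * 2.7^2 = 9.81 * 7.29 = 71.51.
Q^2 / (g*b^2) = 2083.01 / 71.51 = 29.1289.
yc = 29.1289^(1/3) = 3.0768 m.

3.0768


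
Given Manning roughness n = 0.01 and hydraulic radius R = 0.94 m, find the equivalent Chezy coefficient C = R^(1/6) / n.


The Chezy coefficient relates to Manning's n through C = R^(1/6) / n.
R^(1/6) = 0.94^(1/6) = 0.98974.
C = 0.98974 / 0.01 = 98.97 m^(1/2)/s.

98.97


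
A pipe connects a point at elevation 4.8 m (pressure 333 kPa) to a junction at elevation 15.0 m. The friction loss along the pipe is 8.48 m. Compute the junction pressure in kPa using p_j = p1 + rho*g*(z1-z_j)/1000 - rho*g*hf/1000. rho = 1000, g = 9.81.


Junction pressure: p_j = p1 + rho*g*(z1 - z_j)/1000 - rho*g*hf/1000.
Elevation term = 1000*9.81*(4.8 - 15.0)/1000 = -100.062 kPa.
Friction term = 1000*9.81*8.48/1000 = 83.189 kPa.
p_j = 333 + -100.062 - 83.189 = 149.75 kPa.

149.75


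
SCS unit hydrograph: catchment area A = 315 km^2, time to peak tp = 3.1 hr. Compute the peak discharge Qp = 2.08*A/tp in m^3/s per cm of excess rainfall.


SCS formula: Qp = 2.08 * A / tp.
Qp = 2.08 * 315 / 3.1
   = 655.2 / 3.1
   = 211.35 m^3/s per cm.

211.35


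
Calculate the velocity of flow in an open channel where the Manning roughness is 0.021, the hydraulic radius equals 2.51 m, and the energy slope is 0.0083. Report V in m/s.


Manning's equation gives V = (1/n) * R^(2/3) * S^(1/2).
First, compute R^(2/3) = 2.51^(2/3) = 1.8469.
Next, S^(1/2) = 0.0083^(1/2) = 0.091104.
Then 1/n = 1/0.021 = 47.62.
V = 47.62 * 1.8469 * 0.091104 = 8.0125 m/s.

8.0125


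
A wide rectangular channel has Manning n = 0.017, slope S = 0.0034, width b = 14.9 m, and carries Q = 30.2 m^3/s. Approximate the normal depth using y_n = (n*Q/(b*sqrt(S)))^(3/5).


We use the wide-channel approximation y_n = (n*Q/(b*sqrt(S)))^(3/5).
sqrt(S) = sqrt(0.0034) = 0.05831.
Numerator: n*Q = 0.017 * 30.2 = 0.5134.
Denominator: b*sqrt(S) = 14.9 * 0.05831 = 0.868819.
arg = 0.5909.
y_n = 0.5909^(3/5) = 0.7293 m.

0.7293


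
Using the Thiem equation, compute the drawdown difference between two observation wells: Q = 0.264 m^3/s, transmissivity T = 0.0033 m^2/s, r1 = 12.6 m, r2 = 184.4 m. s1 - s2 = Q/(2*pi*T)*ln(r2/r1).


Thiem equation: s1 - s2 = Q/(2*pi*T) * ln(r2/r1).
ln(r2/r1) = ln(184.4/12.6) = 2.6834.
Q/(2*pi*T) = 0.264 / (2*pi*0.0033) = 0.264 / 0.0207 = 12.7324.
s1 - s2 = 12.7324 * 2.6834 = 34.1662 m.

34.1662


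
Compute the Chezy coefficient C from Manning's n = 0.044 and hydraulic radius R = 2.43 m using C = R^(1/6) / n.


The Chezy coefficient relates to Manning's n through C = R^(1/6) / n.
R^(1/6) = 2.43^(1/6) = 1.159492.
C = 1.159492 / 0.044 = 26.35 m^(1/2)/s.

26.35


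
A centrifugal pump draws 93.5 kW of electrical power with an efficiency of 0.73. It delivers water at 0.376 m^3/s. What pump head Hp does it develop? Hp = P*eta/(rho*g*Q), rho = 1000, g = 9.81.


Pump head formula: Hp = P * eta / (rho * g * Q).
Numerator: P * eta = 93.5 * 1000 * 0.73 = 68255.0 W.
Denominator: rho * g * Q = 1000 * 9.81 * 0.376 = 3688.56.
Hp = 68255.0 / 3688.56 = 18.5 m.

18.5


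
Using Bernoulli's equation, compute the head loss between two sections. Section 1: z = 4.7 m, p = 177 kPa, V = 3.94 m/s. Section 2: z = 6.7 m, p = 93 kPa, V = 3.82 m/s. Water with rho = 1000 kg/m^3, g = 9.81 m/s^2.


Total head at each section: H = z + p/(rho*g) + V^2/(2g).
H1 = 4.7 + 177*1000/(1000*9.81) + 3.94^2/(2*9.81)
   = 4.7 + 18.043 + 0.7912
   = 23.534 m.
H2 = 6.7 + 93*1000/(1000*9.81) + 3.82^2/(2*9.81)
   = 6.7 + 9.48 + 0.7438
   = 16.924 m.
h_L = H1 - H2 = 23.534 - 16.924 = 6.61 m.

6.61


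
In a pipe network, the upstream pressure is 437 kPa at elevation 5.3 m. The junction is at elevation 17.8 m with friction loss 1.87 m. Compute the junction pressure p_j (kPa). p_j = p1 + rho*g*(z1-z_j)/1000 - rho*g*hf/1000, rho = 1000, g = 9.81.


Junction pressure: p_j = p1 + rho*g*(z1 - z_j)/1000 - rho*g*hf/1000.
Elevation term = 1000*9.81*(5.3 - 17.8)/1000 = -122.625 kPa.
Friction term = 1000*9.81*1.87/1000 = 18.345 kPa.
p_j = 437 + -122.625 - 18.345 = 296.03 kPa.

296.03


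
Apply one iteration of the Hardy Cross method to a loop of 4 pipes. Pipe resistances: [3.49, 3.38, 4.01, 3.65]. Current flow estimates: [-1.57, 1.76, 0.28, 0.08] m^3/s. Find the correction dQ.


Numerator terms (r*Q*|Q|): 3.49*-1.57*|-1.57| = -8.6025; 3.38*1.76*|1.76| = 10.4699; 4.01*0.28*|0.28| = 0.3144; 3.65*0.08*|0.08| = 0.0234.
Sum of numerator = 2.2051.
Denominator terms (r*|Q|): 3.49*|-1.57| = 5.4793; 3.38*|1.76| = 5.9488; 4.01*|0.28| = 1.1228; 3.65*|0.08| = 0.292.
2 * sum of denominator = 2 * 12.8429 = 25.6858.
dQ = -2.2051 / 25.6858 = -0.0859 m^3/s.

-0.0859


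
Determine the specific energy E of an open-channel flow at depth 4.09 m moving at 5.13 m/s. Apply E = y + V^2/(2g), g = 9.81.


Specific energy E = y + V^2/(2g).
Velocity head = V^2/(2g) = 5.13^2 / (2*9.81) = 26.3169 / 19.62 = 1.3413 m.
E = 4.09 + 1.3413 = 5.4313 m.

5.4313


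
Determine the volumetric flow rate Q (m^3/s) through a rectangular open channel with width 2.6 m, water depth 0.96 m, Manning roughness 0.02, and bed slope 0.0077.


For a rectangular channel, the cross-sectional area A = b * y = 2.6 * 0.96 = 2.5 m^2.
The wetted perimeter P = b + 2y = 2.6 + 2*0.96 = 4.52 m.
Hydraulic radius R = A/P = 2.5/4.52 = 0.5522 m.
Velocity V = (1/n)*R^(2/3)*S^(1/2) = (1/0.02)*0.5522^(2/3)*0.0077^(1/2) = 2.9532 m/s.
Discharge Q = A * V = 2.5 * 2.9532 = 7.371 m^3/s.

7.371


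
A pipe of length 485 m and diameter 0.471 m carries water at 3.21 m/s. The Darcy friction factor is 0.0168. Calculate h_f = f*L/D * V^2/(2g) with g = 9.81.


Darcy-Weisbach equation: h_f = f * (L/D) * V^2/(2g).
f * L/D = 0.0168 * 485/0.471 = 17.2994.
V^2/(2g) = 3.21^2 / (2*9.81) = 10.3041 / 19.62 = 0.5252 m.
h_f = 17.2994 * 0.5252 = 9.085 m.

9.085


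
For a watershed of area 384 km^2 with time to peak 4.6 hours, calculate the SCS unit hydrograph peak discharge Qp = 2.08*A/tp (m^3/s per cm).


SCS formula: Qp = 2.08 * A / tp.
Qp = 2.08 * 384 / 4.6
   = 798.72 / 4.6
   = 173.63 m^3/s per cm.

173.63


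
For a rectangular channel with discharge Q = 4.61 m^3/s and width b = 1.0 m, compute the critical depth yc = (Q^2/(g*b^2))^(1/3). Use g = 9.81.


Using yc = (Q^2 / (g * b^2))^(1/3):
Q^2 = 4.61^2 = 21.25.
g * b^2 = 9.81 * 1.0^2 = 9.81 * 1.0 = 9.81.
Q^2 / (g*b^2) = 21.25 / 9.81 = 2.1662.
yc = 2.1662^(1/3) = 1.2939 m.

1.2939


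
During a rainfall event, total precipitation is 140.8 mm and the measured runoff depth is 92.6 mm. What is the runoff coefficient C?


The runoff coefficient C = runoff depth / rainfall depth.
C = 92.6 / 140.8
  = 0.6577.

0.6577


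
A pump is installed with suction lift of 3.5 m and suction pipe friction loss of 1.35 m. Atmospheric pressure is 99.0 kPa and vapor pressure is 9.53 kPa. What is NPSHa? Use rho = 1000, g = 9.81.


NPSHa = p_atm/(rho*g) - z_s - hf_s - p_vap/(rho*g).
p_atm/(rho*g) = 99.0*1000 / (1000*9.81) = 10.092 m.
p_vap/(rho*g) = 9.53*1000 / (1000*9.81) = 0.971 m.
NPSHa = 10.092 - 3.5 - 1.35 - 0.971
      = 4.27 m.

4.27


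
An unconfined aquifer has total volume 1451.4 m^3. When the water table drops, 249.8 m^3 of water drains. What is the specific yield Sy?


Specific yield Sy = Volume drained / Total volume.
Sy = 249.8 / 1451.4
   = 0.1721.

0.1721


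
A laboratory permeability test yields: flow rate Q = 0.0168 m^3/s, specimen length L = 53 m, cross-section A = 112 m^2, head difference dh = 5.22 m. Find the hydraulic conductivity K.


From K = Q*L / (A*dh):
Numerator: Q*L = 0.0168 * 53 = 0.8904.
Denominator: A*dh = 112 * 5.22 = 584.64.
K = 0.8904 / 584.64 = 0.001523 m/s.

0.001523


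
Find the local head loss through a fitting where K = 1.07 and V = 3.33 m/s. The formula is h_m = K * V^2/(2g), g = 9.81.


Minor loss formula: h_m = K * V^2/(2g).
V^2 = 3.33^2 = 11.0889.
V^2/(2g) = 11.0889 / 19.62 = 0.5652 m.
h_m = 1.07 * 0.5652 = 0.6047 m.

0.6047


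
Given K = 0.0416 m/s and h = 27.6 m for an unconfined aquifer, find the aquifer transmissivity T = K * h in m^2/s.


Transmissivity is defined as T = K * h.
T = 0.0416 * 27.6
  = 1.1482 m^2/s.

1.1482


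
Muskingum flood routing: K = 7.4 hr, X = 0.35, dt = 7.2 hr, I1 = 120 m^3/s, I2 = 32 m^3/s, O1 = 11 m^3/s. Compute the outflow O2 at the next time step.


Muskingum coefficients:
denom = 2*K*(1-X) + dt = 2*7.4*(1-0.35) + 7.2 = 16.82.
C0 = (dt - 2*K*X)/denom = (7.2 - 2*7.4*0.35)/16.82 = 0.1201.
C1 = (dt + 2*K*X)/denom = (7.2 + 2*7.4*0.35)/16.82 = 0.736.
C2 = (2*K*(1-X) - dt)/denom = 0.1439.
O2 = C0*I2 + C1*I1 + C2*O1
   = 0.1201*32 + 0.736*120 + 0.1439*11
   = 93.75 m^3/s.

93.75


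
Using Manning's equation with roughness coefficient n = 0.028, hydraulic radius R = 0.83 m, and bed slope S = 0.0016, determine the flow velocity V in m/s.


Manning's equation gives V = (1/n) * R^(2/3) * S^(1/2).
First, compute R^(2/3) = 0.83^(2/3) = 0.8832.
Next, S^(1/2) = 0.0016^(1/2) = 0.04.
Then 1/n = 1/0.028 = 35.71.
V = 35.71 * 0.8832 * 0.04 = 1.2617 m/s.

1.2617


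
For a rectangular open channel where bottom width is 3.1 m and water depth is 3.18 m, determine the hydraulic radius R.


For a rectangular section:
Flow area A = b * y = 3.1 * 3.18 = 9.86 m^2.
Wetted perimeter P = b + 2y = 3.1 + 2*3.18 = 9.46 m.
Hydraulic radius R = A/P = 9.86 / 9.46 = 1.0421 m.

1.0421


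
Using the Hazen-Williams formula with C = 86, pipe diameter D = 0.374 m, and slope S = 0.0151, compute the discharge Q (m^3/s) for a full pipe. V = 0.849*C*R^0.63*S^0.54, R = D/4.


For a full circular pipe, R = D/4 = 0.374/4 = 0.0935 m.
V = 0.849 * 86 * 0.0935^0.63 * 0.0151^0.54
  = 0.849 * 86 * 0.224704 * 0.103908
  = 1.7048 m/s.
Pipe area A = pi*D^2/4 = pi*0.374^2/4 = 0.1099 m^2.
Q = A * V = 0.1099 * 1.7048 = 0.1873 m^3/s.

0.1873


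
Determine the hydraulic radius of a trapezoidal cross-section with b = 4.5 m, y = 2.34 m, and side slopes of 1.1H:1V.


For a trapezoidal section with side slope z:
A = (b + z*y)*y = (4.5 + 1.1*2.34)*2.34 = 16.553 m^2.
P = b + 2*y*sqrt(1 + z^2) = 4.5 + 2*2.34*sqrt(1 + 1.1^2) = 11.457 m.
R = A/P = 16.553 / 11.457 = 1.4448 m.

1.4448


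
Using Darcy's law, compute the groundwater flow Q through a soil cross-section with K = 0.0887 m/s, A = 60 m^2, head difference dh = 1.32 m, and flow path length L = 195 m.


Darcy's law: Q = K * A * i, where i = dh/L.
Hydraulic gradient i = 1.32 / 195 = 0.006769.
Q = 0.0887 * 60 * 0.006769
  = 0.036 m^3/s.

0.036


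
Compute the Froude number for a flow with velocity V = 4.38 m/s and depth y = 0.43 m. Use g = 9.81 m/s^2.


The Froude number is defined as Fr = V / sqrt(g*y).
g*y = 9.81 * 0.43 = 4.2183.
sqrt(g*y) = sqrt(4.2183) = 2.0539.
Fr = 4.38 / 2.0539 = 2.1326.

2.1326


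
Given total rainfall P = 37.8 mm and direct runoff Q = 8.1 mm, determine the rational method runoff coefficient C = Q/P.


The runoff coefficient C = runoff depth / rainfall depth.
C = 8.1 / 37.8
  = 0.2143.

0.2143


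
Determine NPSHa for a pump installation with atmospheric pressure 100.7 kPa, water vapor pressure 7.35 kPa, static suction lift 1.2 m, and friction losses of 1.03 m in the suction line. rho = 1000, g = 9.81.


NPSHa = p_atm/(rho*g) - z_s - hf_s - p_vap/(rho*g).
p_atm/(rho*g) = 100.7*1000 / (1000*9.81) = 10.265 m.
p_vap/(rho*g) = 7.35*1000 / (1000*9.81) = 0.749 m.
NPSHa = 10.265 - 1.2 - 1.03 - 0.749
      = 7.29 m.

7.29


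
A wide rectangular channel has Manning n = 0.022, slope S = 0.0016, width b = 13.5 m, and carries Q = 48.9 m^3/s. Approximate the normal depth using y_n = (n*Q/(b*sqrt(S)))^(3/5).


We use the wide-channel approximation y_n = (n*Q/(b*sqrt(S)))^(3/5).
sqrt(S) = sqrt(0.0016) = 0.04.
Numerator: n*Q = 0.022 * 48.9 = 1.0758.
Denominator: b*sqrt(S) = 13.5 * 0.04 = 0.54.
arg = 1.9922.
y_n = 1.9922^(3/5) = 1.5122 m.

1.5122


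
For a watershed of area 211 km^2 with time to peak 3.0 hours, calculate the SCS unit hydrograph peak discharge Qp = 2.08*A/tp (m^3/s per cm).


SCS formula: Qp = 2.08 * A / tp.
Qp = 2.08 * 211 / 3.0
   = 438.88 / 3.0
   = 146.29 m^3/s per cm.

146.29


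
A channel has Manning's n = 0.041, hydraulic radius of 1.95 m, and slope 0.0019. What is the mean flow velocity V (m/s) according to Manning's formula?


Manning's equation gives V = (1/n) * R^(2/3) * S^(1/2).
First, compute R^(2/3) = 1.95^(2/3) = 1.5608.
Next, S^(1/2) = 0.0019^(1/2) = 0.043589.
Then 1/n = 1/0.041 = 24.39.
V = 24.39 * 1.5608 * 0.043589 = 1.6594 m/s.

1.6594


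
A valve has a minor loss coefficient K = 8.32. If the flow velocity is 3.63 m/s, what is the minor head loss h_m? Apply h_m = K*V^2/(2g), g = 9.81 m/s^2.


Minor loss formula: h_m = K * V^2/(2g).
V^2 = 3.63^2 = 13.1769.
V^2/(2g) = 13.1769 / 19.62 = 0.6716 m.
h_m = 8.32 * 0.6716 = 5.5878 m.

5.5878


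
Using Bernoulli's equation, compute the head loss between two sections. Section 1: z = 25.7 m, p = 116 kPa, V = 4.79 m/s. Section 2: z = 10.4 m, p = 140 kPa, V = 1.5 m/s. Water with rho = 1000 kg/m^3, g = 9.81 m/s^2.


Total head at each section: H = z + p/(rho*g) + V^2/(2g).
H1 = 25.7 + 116*1000/(1000*9.81) + 4.79^2/(2*9.81)
   = 25.7 + 11.825 + 1.1694
   = 38.694 m.
H2 = 10.4 + 140*1000/(1000*9.81) + 1.5^2/(2*9.81)
   = 10.4 + 14.271 + 0.1147
   = 24.786 m.
h_L = H1 - H2 = 38.694 - 24.786 = 13.908 m.

13.908


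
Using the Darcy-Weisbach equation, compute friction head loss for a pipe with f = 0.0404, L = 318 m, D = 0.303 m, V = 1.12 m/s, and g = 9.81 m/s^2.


Darcy-Weisbach equation: h_f = f * (L/D) * V^2/(2g).
f * L/D = 0.0404 * 318/0.303 = 42.4.
V^2/(2g) = 1.12^2 / (2*9.81) = 1.2544 / 19.62 = 0.0639 m.
h_f = 42.4 * 0.0639 = 2.711 m.

2.711


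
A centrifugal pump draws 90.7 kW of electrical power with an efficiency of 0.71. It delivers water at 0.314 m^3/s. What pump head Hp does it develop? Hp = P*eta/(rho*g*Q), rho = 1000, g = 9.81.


Pump head formula: Hp = P * eta / (rho * g * Q).
Numerator: P * eta = 90.7 * 1000 * 0.71 = 64397.0 W.
Denominator: rho * g * Q = 1000 * 9.81 * 0.314 = 3080.34.
Hp = 64397.0 / 3080.34 = 20.91 m.

20.91


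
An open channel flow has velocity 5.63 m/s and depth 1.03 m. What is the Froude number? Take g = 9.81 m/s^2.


The Froude number is defined as Fr = V / sqrt(g*y).
g*y = 9.81 * 1.03 = 10.1043.
sqrt(g*y) = sqrt(10.1043) = 3.1787.
Fr = 5.63 / 3.1787 = 1.7711.

1.7711


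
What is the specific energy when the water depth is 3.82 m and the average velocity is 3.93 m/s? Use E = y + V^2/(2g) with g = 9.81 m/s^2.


Specific energy E = y + V^2/(2g).
Velocity head = V^2/(2g) = 3.93^2 / (2*9.81) = 15.4449 / 19.62 = 0.7872 m.
E = 3.82 + 0.7872 = 4.6072 m.

4.6072


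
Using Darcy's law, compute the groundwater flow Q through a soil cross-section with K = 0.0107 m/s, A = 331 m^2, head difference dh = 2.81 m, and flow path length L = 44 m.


Darcy's law: Q = K * A * i, where i = dh/L.
Hydraulic gradient i = 2.81 / 44 = 0.063864.
Q = 0.0107 * 331 * 0.063864
  = 0.2262 m^3/s.

0.2262


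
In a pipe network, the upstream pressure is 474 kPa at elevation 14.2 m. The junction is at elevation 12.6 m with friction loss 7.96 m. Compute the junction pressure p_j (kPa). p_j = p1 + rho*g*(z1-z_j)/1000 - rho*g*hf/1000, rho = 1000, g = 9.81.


Junction pressure: p_j = p1 + rho*g*(z1 - z_j)/1000 - rho*g*hf/1000.
Elevation term = 1000*9.81*(14.2 - 12.6)/1000 = 15.696 kPa.
Friction term = 1000*9.81*7.96/1000 = 78.088 kPa.
p_j = 474 + 15.696 - 78.088 = 411.61 kPa.

411.61


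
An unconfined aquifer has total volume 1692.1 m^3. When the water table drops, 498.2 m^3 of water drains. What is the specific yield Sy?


Specific yield Sy = Volume drained / Total volume.
Sy = 498.2 / 1692.1
   = 0.2944.

0.2944


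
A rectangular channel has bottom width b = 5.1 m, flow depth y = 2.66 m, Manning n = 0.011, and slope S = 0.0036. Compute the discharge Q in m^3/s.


For a rectangular channel, the cross-sectional area A = b * y = 5.1 * 2.66 = 13.57 m^2.
The wetted perimeter P = b + 2y = 5.1 + 2*2.66 = 10.42 m.
Hydraulic radius R = A/P = 13.57/10.42 = 1.3019 m.
Velocity V = (1/n)*R^(2/3)*S^(1/2) = (1/0.011)*1.3019^(2/3)*0.0036^(1/2) = 6.5035 m/s.
Discharge Q = A * V = 13.57 * 6.5035 = 88.227 m^3/s.

88.227


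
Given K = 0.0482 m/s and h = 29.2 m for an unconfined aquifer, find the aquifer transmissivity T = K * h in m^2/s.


Transmissivity is defined as T = K * h.
T = 0.0482 * 29.2
  = 1.4074 m^2/s.

1.4074


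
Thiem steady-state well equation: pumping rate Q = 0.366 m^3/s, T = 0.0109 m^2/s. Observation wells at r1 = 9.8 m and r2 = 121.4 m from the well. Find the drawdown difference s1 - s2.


Thiem equation: s1 - s2 = Q/(2*pi*T) * ln(r2/r1).
ln(r2/r1) = ln(121.4/9.8) = 2.5167.
Q/(2*pi*T) = 0.366 / (2*pi*0.0109) = 0.366 / 0.0685 = 5.3441.
s1 - s2 = 5.3441 * 2.5167 = 13.4495 m.

13.4495


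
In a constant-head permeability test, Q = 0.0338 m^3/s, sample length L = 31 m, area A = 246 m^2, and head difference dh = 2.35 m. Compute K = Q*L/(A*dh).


From K = Q*L / (A*dh):
Numerator: Q*L = 0.0338 * 31 = 1.0478.
Denominator: A*dh = 246 * 2.35 = 578.1.
K = 1.0478 / 578.1 = 0.001812 m/s.

0.001812


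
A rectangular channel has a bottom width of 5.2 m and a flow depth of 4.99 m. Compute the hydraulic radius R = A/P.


For a rectangular section:
Flow area A = b * y = 5.2 * 4.99 = 25.95 m^2.
Wetted perimeter P = b + 2y = 5.2 + 2*4.99 = 15.18 m.
Hydraulic radius R = A/P = 25.95 / 15.18 = 1.7094 m.

1.7094


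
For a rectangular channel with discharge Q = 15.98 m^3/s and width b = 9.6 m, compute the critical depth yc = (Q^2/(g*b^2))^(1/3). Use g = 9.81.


Using yc = (Q^2 / (g * b^2))^(1/3):
Q^2 = 15.98^2 = 255.36.
g * b^2 = 9.81 * 9.6^2 = 9.81 * 92.16 = 904.09.
Q^2 / (g*b^2) = 255.36 / 904.09 = 0.2824.
yc = 0.2824^(1/3) = 0.6561 m.

0.6561


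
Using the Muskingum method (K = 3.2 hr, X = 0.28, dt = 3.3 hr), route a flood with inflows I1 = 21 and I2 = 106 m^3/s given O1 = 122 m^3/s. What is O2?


Muskingum coefficients:
denom = 2*K*(1-X) + dt = 2*3.2*(1-0.28) + 3.3 = 7.908.
C0 = (dt - 2*K*X)/denom = (3.3 - 2*3.2*0.28)/7.908 = 0.1907.
C1 = (dt + 2*K*X)/denom = (3.3 + 2*3.2*0.28)/7.908 = 0.6439.
C2 = (2*K*(1-X) - dt)/denom = 0.1654.
O2 = C0*I2 + C1*I1 + C2*O1
   = 0.1907*106 + 0.6439*21 + 0.1654*122
   = 53.91 m^3/s.

53.91


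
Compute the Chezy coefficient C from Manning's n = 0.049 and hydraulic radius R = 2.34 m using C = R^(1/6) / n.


The Chezy coefficient relates to Manning's n through C = R^(1/6) / n.
R^(1/6) = 2.34^(1/6) = 1.152222.
C = 1.152222 / 0.049 = 23.51 m^(1/2)/s.

23.51


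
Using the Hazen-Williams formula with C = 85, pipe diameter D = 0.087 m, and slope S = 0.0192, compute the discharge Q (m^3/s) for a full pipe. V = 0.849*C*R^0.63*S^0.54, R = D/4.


For a full circular pipe, R = D/4 = 0.087/4 = 0.0217 m.
V = 0.849 * 85 * 0.0217^0.63 * 0.0192^0.54
  = 0.849 * 85 * 0.08966 * 0.118299
  = 0.7654 m/s.
Pipe area A = pi*D^2/4 = pi*0.087^2/4 = 0.0059 m^2.
Q = A * V = 0.0059 * 0.7654 = 0.0046 m^3/s.

0.0046


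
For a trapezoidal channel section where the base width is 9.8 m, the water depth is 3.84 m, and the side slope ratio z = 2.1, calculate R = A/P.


For a trapezoidal section with side slope z:
A = (b + z*y)*y = (9.8 + 2.1*3.84)*3.84 = 68.598 m^2.
P = b + 2*y*sqrt(1 + z^2) = 9.8 + 2*3.84*sqrt(1 + 2.1^2) = 27.663 m.
R = A/P = 68.598 / 27.663 = 2.4797 m.

2.4797


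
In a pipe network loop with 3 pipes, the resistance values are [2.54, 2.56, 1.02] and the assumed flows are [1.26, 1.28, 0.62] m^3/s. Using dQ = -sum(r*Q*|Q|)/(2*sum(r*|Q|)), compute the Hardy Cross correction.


Numerator terms (r*Q*|Q|): 2.54*1.26*|1.26| = 4.0325; 2.56*1.28*|1.28| = 4.1943; 1.02*0.62*|0.62| = 0.3921.
Sum of numerator = 8.6189.
Denominator terms (r*|Q|): 2.54*|1.26| = 3.2004; 2.56*|1.28| = 3.2768; 1.02*|0.62| = 0.6324.
2 * sum of denominator = 2 * 7.1096 = 14.2192.
dQ = -8.6189 / 14.2192 = -0.6061 m^3/s.

-0.6061


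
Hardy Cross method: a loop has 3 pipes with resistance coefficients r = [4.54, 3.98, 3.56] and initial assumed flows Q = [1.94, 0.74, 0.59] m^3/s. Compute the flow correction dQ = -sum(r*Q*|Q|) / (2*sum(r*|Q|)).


Numerator terms (r*Q*|Q|): 4.54*1.94*|1.94| = 17.0867; 3.98*0.74*|0.74| = 2.1794; 3.56*0.59*|0.59| = 1.2392.
Sum of numerator = 20.5054.
Denominator terms (r*|Q|): 4.54*|1.94| = 8.8076; 3.98*|0.74| = 2.9452; 3.56*|0.59| = 2.1004.
2 * sum of denominator = 2 * 13.8532 = 27.7064.
dQ = -20.5054 / 27.7064 = -0.7401 m^3/s.

-0.7401


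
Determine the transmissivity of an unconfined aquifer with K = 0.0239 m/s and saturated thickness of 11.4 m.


Transmissivity is defined as T = K * h.
T = 0.0239 * 11.4
  = 0.2725 m^2/s.

0.2725


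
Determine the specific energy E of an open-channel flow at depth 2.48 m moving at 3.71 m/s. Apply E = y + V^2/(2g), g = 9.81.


Specific energy E = y + V^2/(2g).
Velocity head = V^2/(2g) = 3.71^2 / (2*9.81) = 13.7641 / 19.62 = 0.7015 m.
E = 2.48 + 0.7015 = 3.1815 m.

3.1815


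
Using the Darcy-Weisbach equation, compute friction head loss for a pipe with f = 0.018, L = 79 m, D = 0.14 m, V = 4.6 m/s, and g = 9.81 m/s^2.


Darcy-Weisbach equation: h_f = f * (L/D) * V^2/(2g).
f * L/D = 0.018 * 79/0.14 = 10.1571.
V^2/(2g) = 4.6^2 / (2*9.81) = 21.16 / 19.62 = 1.0785 m.
h_f = 10.1571 * 1.0785 = 10.954 m.

10.954


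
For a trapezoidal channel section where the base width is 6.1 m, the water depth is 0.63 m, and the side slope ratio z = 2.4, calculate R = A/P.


For a trapezoidal section with side slope z:
A = (b + z*y)*y = (6.1 + 2.4*0.63)*0.63 = 4.796 m^2.
P = b + 2*y*sqrt(1 + z^2) = 6.1 + 2*0.63*sqrt(1 + 2.4^2) = 9.376 m.
R = A/P = 4.796 / 9.376 = 0.5115 m.

0.5115


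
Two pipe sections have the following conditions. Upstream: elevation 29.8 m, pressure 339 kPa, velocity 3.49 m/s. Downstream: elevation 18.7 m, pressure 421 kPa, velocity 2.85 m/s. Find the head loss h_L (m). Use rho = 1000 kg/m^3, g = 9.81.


Total head at each section: H = z + p/(rho*g) + V^2/(2g).
H1 = 29.8 + 339*1000/(1000*9.81) + 3.49^2/(2*9.81)
   = 29.8 + 34.557 + 0.6208
   = 64.977 m.
H2 = 18.7 + 421*1000/(1000*9.81) + 2.85^2/(2*9.81)
   = 18.7 + 42.915 + 0.414
   = 62.029 m.
h_L = H1 - H2 = 64.977 - 62.029 = 2.948 m.

2.948


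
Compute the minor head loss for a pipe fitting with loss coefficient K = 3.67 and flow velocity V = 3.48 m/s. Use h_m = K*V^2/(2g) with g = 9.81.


Minor loss formula: h_m = K * V^2/(2g).
V^2 = 3.48^2 = 12.1104.
V^2/(2g) = 12.1104 / 19.62 = 0.6172 m.
h_m = 3.67 * 0.6172 = 2.2653 m.

2.2653


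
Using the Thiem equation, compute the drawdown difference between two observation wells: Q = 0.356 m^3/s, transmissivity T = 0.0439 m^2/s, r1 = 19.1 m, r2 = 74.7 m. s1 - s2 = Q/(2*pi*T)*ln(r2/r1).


Thiem equation: s1 - s2 = Q/(2*pi*T) * ln(r2/r1).
ln(r2/r1) = ln(74.7/19.1) = 1.3638.
Q/(2*pi*T) = 0.356 / (2*pi*0.0439) = 0.356 / 0.2758 = 1.2906.
s1 - s2 = 1.2906 * 1.3638 = 1.7602 m.

1.7602


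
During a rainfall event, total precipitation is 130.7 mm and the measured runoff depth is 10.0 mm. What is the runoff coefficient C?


The runoff coefficient C = runoff depth / rainfall depth.
C = 10.0 / 130.7
  = 0.0765.

0.0765


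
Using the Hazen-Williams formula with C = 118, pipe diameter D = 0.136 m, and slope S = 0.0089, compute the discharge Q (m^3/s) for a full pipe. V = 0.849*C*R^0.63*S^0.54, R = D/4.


For a full circular pipe, R = D/4 = 0.136/4 = 0.034 m.
V = 0.849 * 118 * 0.034^0.63 * 0.0089^0.54
  = 0.849 * 118 * 0.118804 * 0.078104
  = 0.9296 m/s.
Pipe area A = pi*D^2/4 = pi*0.136^2/4 = 0.0145 m^2.
Q = A * V = 0.0145 * 0.9296 = 0.0135 m^3/s.

0.0135


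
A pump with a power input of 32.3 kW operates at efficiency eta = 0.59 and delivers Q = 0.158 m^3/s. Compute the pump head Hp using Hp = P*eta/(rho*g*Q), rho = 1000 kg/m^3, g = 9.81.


Pump head formula: Hp = P * eta / (rho * g * Q).
Numerator: P * eta = 32.3 * 1000 * 0.59 = 19057.0 W.
Denominator: rho * g * Q = 1000 * 9.81 * 0.158 = 1549.98.
Hp = 19057.0 / 1549.98 = 12.29 m.

12.29


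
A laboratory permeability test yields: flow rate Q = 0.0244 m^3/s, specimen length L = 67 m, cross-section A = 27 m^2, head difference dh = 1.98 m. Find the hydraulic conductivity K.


From K = Q*L / (A*dh):
Numerator: Q*L = 0.0244 * 67 = 1.6348.
Denominator: A*dh = 27 * 1.98 = 53.46.
K = 1.6348 / 53.46 = 0.03058 m/s.

0.03058


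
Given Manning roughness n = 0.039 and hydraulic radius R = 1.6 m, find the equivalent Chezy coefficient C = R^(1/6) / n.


The Chezy coefficient relates to Manning's n through C = R^(1/6) / n.
R^(1/6) = 1.6^(1/6) = 1.081484.
C = 1.081484 / 0.039 = 27.73 m^(1/2)/s.

27.73


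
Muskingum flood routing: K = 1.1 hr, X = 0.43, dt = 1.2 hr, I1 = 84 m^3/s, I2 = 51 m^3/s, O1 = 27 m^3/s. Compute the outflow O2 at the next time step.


Muskingum coefficients:
denom = 2*K*(1-X) + dt = 2*1.1*(1-0.43) + 1.2 = 2.454.
C0 = (dt - 2*K*X)/denom = (1.2 - 2*1.1*0.43)/2.454 = 0.1035.
C1 = (dt + 2*K*X)/denom = (1.2 + 2*1.1*0.43)/2.454 = 0.8745.
C2 = (2*K*(1-X) - dt)/denom = 0.022.
O2 = C0*I2 + C1*I1 + C2*O1
   = 0.1035*51 + 0.8745*84 + 0.022*27
   = 79.33 m^3/s.

79.33


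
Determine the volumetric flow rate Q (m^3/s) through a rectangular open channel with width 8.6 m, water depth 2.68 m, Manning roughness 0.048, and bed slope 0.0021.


For a rectangular channel, the cross-sectional area A = b * y = 8.6 * 2.68 = 23.05 m^2.
The wetted perimeter P = b + 2y = 8.6 + 2*2.68 = 13.96 m.
Hydraulic radius R = A/P = 23.05/13.96 = 1.651 m.
Velocity V = (1/n)*R^(2/3)*S^(1/2) = (1/0.048)*1.651^(2/3)*0.0021^(1/2) = 1.3336 m/s.
Discharge Q = A * V = 23.05 * 1.3336 = 30.737 m^3/s.

30.737


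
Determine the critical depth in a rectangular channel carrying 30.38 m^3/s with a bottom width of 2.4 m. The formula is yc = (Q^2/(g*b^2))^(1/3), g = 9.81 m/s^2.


Using yc = (Q^2 / (g * b^2))^(1/3):
Q^2 = 30.38^2 = 922.94.
g * b^2 = 9.81 * 2.4^2 = 9.81 * 5.76 = 56.51.
Q^2 / (g*b^2) = 922.94 / 56.51 = 16.3323.
yc = 16.3323^(1/3) = 2.5372 m.

2.5372


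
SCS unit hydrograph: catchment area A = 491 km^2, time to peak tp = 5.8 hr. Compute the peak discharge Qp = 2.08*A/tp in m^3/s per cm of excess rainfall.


SCS formula: Qp = 2.08 * A / tp.
Qp = 2.08 * 491 / 5.8
   = 1021.28 / 5.8
   = 176.08 m^3/s per cm.

176.08


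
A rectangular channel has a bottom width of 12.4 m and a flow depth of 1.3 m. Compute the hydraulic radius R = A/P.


For a rectangular section:
Flow area A = b * y = 12.4 * 1.3 = 16.12 m^2.
Wetted perimeter P = b + 2y = 12.4 + 2*1.3 = 15.0 m.
Hydraulic radius R = A/P = 16.12 / 15.0 = 1.0747 m.

1.0747


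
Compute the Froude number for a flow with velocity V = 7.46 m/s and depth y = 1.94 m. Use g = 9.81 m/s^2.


The Froude number is defined as Fr = V / sqrt(g*y).
g*y = 9.81 * 1.94 = 19.0314.
sqrt(g*y) = sqrt(19.0314) = 4.3625.
Fr = 7.46 / 4.3625 = 1.71.

1.71


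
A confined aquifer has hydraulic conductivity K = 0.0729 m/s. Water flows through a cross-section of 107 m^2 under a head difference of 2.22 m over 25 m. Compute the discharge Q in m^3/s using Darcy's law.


Darcy's law: Q = K * A * i, where i = dh/L.
Hydraulic gradient i = 2.22 / 25 = 0.0888.
Q = 0.0729 * 107 * 0.0888
  = 0.6927 m^3/s.

0.6927


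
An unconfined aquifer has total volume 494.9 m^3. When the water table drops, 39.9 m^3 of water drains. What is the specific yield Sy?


Specific yield Sy = Volume drained / Total volume.
Sy = 39.9 / 494.9
   = 0.0806.

0.0806


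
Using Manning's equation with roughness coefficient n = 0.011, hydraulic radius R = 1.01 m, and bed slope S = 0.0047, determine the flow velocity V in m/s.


Manning's equation gives V = (1/n) * R^(2/3) * S^(1/2).
First, compute R^(2/3) = 1.01^(2/3) = 1.0067.
Next, S^(1/2) = 0.0047^(1/2) = 0.068557.
Then 1/n = 1/0.011 = 90.91.
V = 90.91 * 1.0067 * 0.068557 = 6.2739 m/s.

6.2739


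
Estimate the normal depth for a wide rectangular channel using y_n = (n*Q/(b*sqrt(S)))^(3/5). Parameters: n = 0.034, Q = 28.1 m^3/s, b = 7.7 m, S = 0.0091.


We use the wide-channel approximation y_n = (n*Q/(b*sqrt(S)))^(3/5).
sqrt(S) = sqrt(0.0091) = 0.095394.
Numerator: n*Q = 0.034 * 28.1 = 0.9554.
Denominator: b*sqrt(S) = 7.7 * 0.095394 = 0.734534.
arg = 1.3007.
y_n = 1.3007^(3/5) = 1.1709 m.

1.1709


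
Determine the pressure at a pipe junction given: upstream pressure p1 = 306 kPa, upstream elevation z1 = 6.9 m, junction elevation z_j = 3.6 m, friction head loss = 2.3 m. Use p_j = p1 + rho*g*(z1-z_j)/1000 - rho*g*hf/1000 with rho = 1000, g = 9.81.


Junction pressure: p_j = p1 + rho*g*(z1 - z_j)/1000 - rho*g*hf/1000.
Elevation term = 1000*9.81*(6.9 - 3.6)/1000 = 32.373 kPa.
Friction term = 1000*9.81*2.3/1000 = 22.563 kPa.
p_j = 306 + 32.373 - 22.563 = 315.81 kPa.

315.81


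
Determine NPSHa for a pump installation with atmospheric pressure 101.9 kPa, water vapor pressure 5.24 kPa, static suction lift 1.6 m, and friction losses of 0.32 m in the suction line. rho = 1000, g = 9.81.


NPSHa = p_atm/(rho*g) - z_s - hf_s - p_vap/(rho*g).
p_atm/(rho*g) = 101.9*1000 / (1000*9.81) = 10.387 m.
p_vap/(rho*g) = 5.24*1000 / (1000*9.81) = 0.534 m.
NPSHa = 10.387 - 1.6 - 0.32 - 0.534
      = 7.93 m.

7.93


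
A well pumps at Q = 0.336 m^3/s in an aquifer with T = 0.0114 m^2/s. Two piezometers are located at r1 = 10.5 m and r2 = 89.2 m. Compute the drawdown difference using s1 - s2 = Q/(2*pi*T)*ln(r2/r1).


Thiem equation: s1 - s2 = Q/(2*pi*T) * ln(r2/r1).
ln(r2/r1) = ln(89.2/10.5) = 2.1395.
Q/(2*pi*T) = 0.336 / (2*pi*0.0114) = 0.336 / 0.0716 = 4.6909.
s1 - s2 = 4.6909 * 2.1395 = 10.0362 m.

10.0362


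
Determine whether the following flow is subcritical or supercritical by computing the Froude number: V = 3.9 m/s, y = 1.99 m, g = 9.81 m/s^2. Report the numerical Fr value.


The Froude number is defined as Fr = V / sqrt(g*y).
g*y = 9.81 * 1.99 = 19.5219.
sqrt(g*y) = sqrt(19.5219) = 4.4184.
Fr = 3.9 / 4.4184 = 0.8827.
Since Fr < 1, the flow is subcritical.

0.8827


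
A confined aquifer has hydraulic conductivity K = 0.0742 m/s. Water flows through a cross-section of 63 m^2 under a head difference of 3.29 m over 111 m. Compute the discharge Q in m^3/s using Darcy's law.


Darcy's law: Q = K * A * i, where i = dh/L.
Hydraulic gradient i = 3.29 / 111 = 0.02964.
Q = 0.0742 * 63 * 0.02964
  = 0.1386 m^3/s.

0.1386


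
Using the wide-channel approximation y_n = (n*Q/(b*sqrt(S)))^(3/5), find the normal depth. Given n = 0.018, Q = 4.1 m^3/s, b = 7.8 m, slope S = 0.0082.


We use the wide-channel approximation y_n = (n*Q/(b*sqrt(S)))^(3/5).
sqrt(S) = sqrt(0.0082) = 0.090554.
Numerator: n*Q = 0.018 * 4.1 = 0.0738.
Denominator: b*sqrt(S) = 7.8 * 0.090554 = 0.706321.
arg = 0.1045.
y_n = 0.1045^(3/5) = 0.2579 m.

0.2579


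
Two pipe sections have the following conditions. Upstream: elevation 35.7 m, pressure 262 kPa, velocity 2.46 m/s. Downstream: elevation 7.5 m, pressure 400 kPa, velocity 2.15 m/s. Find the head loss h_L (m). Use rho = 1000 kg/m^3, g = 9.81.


Total head at each section: H = z + p/(rho*g) + V^2/(2g).
H1 = 35.7 + 262*1000/(1000*9.81) + 2.46^2/(2*9.81)
   = 35.7 + 26.707 + 0.3084
   = 62.716 m.
H2 = 7.5 + 400*1000/(1000*9.81) + 2.15^2/(2*9.81)
   = 7.5 + 40.775 + 0.2356
   = 48.51 m.
h_L = H1 - H2 = 62.716 - 48.51 = 14.206 m.

14.206


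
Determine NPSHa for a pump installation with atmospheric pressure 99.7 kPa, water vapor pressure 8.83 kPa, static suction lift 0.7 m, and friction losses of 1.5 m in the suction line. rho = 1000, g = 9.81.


NPSHa = p_atm/(rho*g) - z_s - hf_s - p_vap/(rho*g).
p_atm/(rho*g) = 99.7*1000 / (1000*9.81) = 10.163 m.
p_vap/(rho*g) = 8.83*1000 / (1000*9.81) = 0.9 m.
NPSHa = 10.163 - 0.7 - 1.5 - 0.9
      = 7.06 m.

7.06


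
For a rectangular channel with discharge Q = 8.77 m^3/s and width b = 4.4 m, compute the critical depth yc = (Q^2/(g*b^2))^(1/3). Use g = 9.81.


Using yc = (Q^2 / (g * b^2))^(1/3):
Q^2 = 8.77^2 = 76.91.
g * b^2 = 9.81 * 4.4^2 = 9.81 * 19.36 = 189.92.
Q^2 / (g*b^2) = 76.91 / 189.92 = 0.405.
yc = 0.405^(1/3) = 0.7398 m.

0.7398


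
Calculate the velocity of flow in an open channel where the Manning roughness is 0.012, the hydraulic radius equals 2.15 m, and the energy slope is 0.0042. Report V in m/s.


Manning's equation gives V = (1/n) * R^(2/3) * S^(1/2).
First, compute R^(2/3) = 2.15^(2/3) = 1.6658.
Next, S^(1/2) = 0.0042^(1/2) = 0.064807.
Then 1/n = 1/0.012 = 83.33.
V = 83.33 * 1.6658 * 0.064807 = 8.9964 m/s.

8.9964


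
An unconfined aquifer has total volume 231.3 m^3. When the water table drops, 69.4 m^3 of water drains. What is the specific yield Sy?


Specific yield Sy = Volume drained / Total volume.
Sy = 69.4 / 231.3
   = 0.3.

0.3


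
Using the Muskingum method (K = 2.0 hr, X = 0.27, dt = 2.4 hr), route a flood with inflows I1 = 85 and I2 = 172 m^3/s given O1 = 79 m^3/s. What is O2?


Muskingum coefficients:
denom = 2*K*(1-X) + dt = 2*2.0*(1-0.27) + 2.4 = 5.32.
C0 = (dt - 2*K*X)/denom = (2.4 - 2*2.0*0.27)/5.32 = 0.2481.
C1 = (dt + 2*K*X)/denom = (2.4 + 2*2.0*0.27)/5.32 = 0.6541.
C2 = (2*K*(1-X) - dt)/denom = 0.0977.
O2 = C0*I2 + C1*I1 + C2*O1
   = 0.2481*172 + 0.6541*85 + 0.0977*79
   = 106.0 m^3/s.

106.0


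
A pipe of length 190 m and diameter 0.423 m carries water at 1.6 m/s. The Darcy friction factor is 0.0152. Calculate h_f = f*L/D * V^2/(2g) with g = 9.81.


Darcy-Weisbach equation: h_f = f * (L/D) * V^2/(2g).
f * L/D = 0.0152 * 190/0.423 = 6.8274.
V^2/(2g) = 1.6^2 / (2*9.81) = 2.56 / 19.62 = 0.1305 m.
h_f = 6.8274 * 0.1305 = 0.891 m.

0.891


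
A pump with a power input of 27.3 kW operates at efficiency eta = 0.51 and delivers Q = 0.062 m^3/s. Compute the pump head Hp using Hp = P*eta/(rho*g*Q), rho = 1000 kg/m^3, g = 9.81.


Pump head formula: Hp = P * eta / (rho * g * Q).
Numerator: P * eta = 27.3 * 1000 * 0.51 = 13923.0 W.
Denominator: rho * g * Q = 1000 * 9.81 * 0.062 = 608.22.
Hp = 13923.0 / 608.22 = 22.89 m.

22.89


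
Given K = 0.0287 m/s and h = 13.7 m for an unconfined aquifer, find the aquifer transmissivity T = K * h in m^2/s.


Transmissivity is defined as T = K * h.
T = 0.0287 * 13.7
  = 0.3932 m^2/s.

0.3932


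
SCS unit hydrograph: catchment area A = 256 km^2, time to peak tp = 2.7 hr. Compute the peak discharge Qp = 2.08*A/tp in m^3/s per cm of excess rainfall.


SCS formula: Qp = 2.08 * A / tp.
Qp = 2.08 * 256 / 2.7
   = 532.48 / 2.7
   = 197.21 m^3/s per cm.

197.21


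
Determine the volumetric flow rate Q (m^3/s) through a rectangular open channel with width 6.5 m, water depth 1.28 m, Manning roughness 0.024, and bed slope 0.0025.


For a rectangular channel, the cross-sectional area A = b * y = 6.5 * 1.28 = 8.32 m^2.
The wetted perimeter P = b + 2y = 6.5 + 2*1.28 = 9.06 m.
Hydraulic radius R = A/P = 8.32/9.06 = 0.9183 m.
Velocity V = (1/n)*R^(2/3)*S^(1/2) = (1/0.024)*0.9183^(2/3)*0.0025^(1/2) = 1.9683 m/s.
Discharge Q = A * V = 8.32 * 1.9683 = 16.376 m^3/s.

16.376


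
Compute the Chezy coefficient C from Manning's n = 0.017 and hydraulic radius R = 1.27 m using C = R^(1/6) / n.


The Chezy coefficient relates to Manning's n through C = R^(1/6) / n.
R^(1/6) = 1.27^(1/6) = 1.04064.
C = 1.04064 / 0.017 = 61.21 m^(1/2)/s.

61.21


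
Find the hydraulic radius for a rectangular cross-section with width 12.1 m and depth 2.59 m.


For a rectangular section:
Flow area A = b * y = 12.1 * 2.59 = 31.34 m^2.
Wetted perimeter P = b + 2y = 12.1 + 2*2.59 = 17.28 m.
Hydraulic radius R = A/P = 31.34 / 17.28 = 1.8136 m.

1.8136


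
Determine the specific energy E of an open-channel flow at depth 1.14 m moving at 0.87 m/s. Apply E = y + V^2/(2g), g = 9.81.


Specific energy E = y + V^2/(2g).
Velocity head = V^2/(2g) = 0.87^2 / (2*9.81) = 0.7569 / 19.62 = 0.0386 m.
E = 1.14 + 0.0386 = 1.1786 m.

1.1786


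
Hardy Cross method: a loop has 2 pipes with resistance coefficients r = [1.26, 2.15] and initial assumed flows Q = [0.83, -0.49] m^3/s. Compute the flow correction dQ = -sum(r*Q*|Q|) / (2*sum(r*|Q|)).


Numerator terms (r*Q*|Q|): 1.26*0.83*|0.83| = 0.868; 2.15*-0.49*|-0.49| = -0.5162.
Sum of numerator = 0.3518.
Denominator terms (r*|Q|): 1.26*|0.83| = 1.0458; 2.15*|-0.49| = 1.0535.
2 * sum of denominator = 2 * 2.0993 = 4.1986.
dQ = -0.3518 / 4.1986 = -0.0838 m^3/s.

-0.0838


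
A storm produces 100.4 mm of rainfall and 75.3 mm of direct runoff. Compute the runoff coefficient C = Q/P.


The runoff coefficient C = runoff depth / rainfall depth.
C = 75.3 / 100.4
  = 0.75.

0.75


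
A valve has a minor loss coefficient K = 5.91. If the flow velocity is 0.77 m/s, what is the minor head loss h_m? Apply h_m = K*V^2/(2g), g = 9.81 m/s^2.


Minor loss formula: h_m = K * V^2/(2g).
V^2 = 0.77^2 = 0.5929.
V^2/(2g) = 0.5929 / 19.62 = 0.0302 m.
h_m = 5.91 * 0.0302 = 0.1786 m.

0.1786


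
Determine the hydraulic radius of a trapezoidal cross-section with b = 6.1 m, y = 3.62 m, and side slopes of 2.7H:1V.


For a trapezoidal section with side slope z:
A = (b + z*y)*y = (6.1 + 2.7*3.62)*3.62 = 57.464 m^2.
P = b + 2*y*sqrt(1 + z^2) = 6.1 + 2*3.62*sqrt(1 + 2.7^2) = 26.946 m.
R = A/P = 57.464 / 26.946 = 2.1326 m.

2.1326


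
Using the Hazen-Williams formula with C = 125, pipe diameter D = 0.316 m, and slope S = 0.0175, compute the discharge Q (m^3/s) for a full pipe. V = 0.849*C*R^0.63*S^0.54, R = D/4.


For a full circular pipe, R = D/4 = 0.316/4 = 0.079 m.
V = 0.849 * 125 * 0.079^0.63 * 0.0175^0.54
  = 0.849 * 125 * 0.202072 * 0.112523
  = 2.413 m/s.
Pipe area A = pi*D^2/4 = pi*0.316^2/4 = 0.0784 m^2.
Q = A * V = 0.0784 * 2.413 = 0.1892 m^3/s.

0.1892


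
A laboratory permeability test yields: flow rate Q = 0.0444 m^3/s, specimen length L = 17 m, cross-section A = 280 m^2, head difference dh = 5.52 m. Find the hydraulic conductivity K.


From K = Q*L / (A*dh):
Numerator: Q*L = 0.0444 * 17 = 0.7548.
Denominator: A*dh = 280 * 5.52 = 1545.6.
K = 0.7548 / 1545.6 = 0.000488 m/s.

0.000488


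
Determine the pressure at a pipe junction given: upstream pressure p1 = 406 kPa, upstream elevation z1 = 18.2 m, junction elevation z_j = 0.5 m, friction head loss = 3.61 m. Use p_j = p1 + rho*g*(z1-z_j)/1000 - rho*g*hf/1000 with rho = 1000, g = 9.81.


Junction pressure: p_j = p1 + rho*g*(z1 - z_j)/1000 - rho*g*hf/1000.
Elevation term = 1000*9.81*(18.2 - 0.5)/1000 = 173.637 kPa.
Friction term = 1000*9.81*3.61/1000 = 35.414 kPa.
p_j = 406 + 173.637 - 35.414 = 544.22 kPa.

544.22
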